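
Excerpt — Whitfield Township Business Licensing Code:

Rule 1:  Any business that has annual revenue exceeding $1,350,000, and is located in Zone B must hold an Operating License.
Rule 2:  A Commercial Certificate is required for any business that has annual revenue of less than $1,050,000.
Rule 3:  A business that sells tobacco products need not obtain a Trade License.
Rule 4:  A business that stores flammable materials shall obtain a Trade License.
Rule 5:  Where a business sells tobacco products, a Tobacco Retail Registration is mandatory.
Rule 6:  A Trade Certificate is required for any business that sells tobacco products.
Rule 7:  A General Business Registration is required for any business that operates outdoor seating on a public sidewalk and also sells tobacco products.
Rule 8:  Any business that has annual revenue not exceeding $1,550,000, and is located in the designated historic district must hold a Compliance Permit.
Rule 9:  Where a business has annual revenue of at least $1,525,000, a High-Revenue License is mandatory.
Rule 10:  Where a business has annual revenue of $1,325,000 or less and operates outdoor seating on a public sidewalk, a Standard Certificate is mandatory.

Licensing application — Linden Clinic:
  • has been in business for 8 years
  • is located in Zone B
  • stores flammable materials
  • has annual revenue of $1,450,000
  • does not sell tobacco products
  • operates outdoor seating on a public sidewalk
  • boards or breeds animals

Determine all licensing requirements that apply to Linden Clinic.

Rule 1: revenue $1,450,000 > $1,350,000; is located in Zone B → Operating License required.
Rule 2: revenue $1,450,000 ≥ $1,050,000 → Commercial Certificate not required.
Rule 3: does not sell tobacco products → Trade License exemption does not apply.
Rule 4: stores flammable materials → Trade License required.
Rule 5: does not sell tobacco products → Tobacco Retail Registration not required.
Rule 6: does not sell tobacco products → Trade Certificate not required.
Rule 7: operates outdoor seating on a public sidewalk; does not sell tobacco products → General Business Registration not required.
Rule 8: revenue $1,450,000 ≤ $1,550,000; is located in Zone B (not: is located in the designated historic district) → Compliance Permit not required.
Rule 9: revenue $1,450,000 < $1,525,000 → High-Revenue License not required.
Rule 10: revenue $1,450,000 > $1,325,000; operates outdoor seating on a public sidewalk → Standard Certificate not required.

Operating License, Trade License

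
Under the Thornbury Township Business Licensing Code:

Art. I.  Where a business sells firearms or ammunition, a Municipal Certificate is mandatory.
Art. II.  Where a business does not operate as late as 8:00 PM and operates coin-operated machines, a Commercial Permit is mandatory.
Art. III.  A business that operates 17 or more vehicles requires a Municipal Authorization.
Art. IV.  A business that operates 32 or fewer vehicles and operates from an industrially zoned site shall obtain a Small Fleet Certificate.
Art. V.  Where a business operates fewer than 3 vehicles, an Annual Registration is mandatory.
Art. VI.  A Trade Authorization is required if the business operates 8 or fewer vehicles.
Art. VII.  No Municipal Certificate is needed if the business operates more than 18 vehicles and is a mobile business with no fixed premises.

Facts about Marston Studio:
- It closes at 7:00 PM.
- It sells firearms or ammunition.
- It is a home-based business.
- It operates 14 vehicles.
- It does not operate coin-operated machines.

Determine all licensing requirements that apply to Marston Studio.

Art. I. sells firearms or ammunition → Municipal Certificate required.
Art. II. closes 7:00 PM, at/before 8:00 PM; does not operate coin-operated machines → Commercial Permit not required.
Art. III. vehicles 14 < 17 → Municipal Authorization not required.
Art. IV. vehicles 14 ≤ 32; is a home-based business (not: operates from an industrially zoned site) → Small Fleet Certificate not required.
Art. V. vehicles 14 ≥ 3 → Annual Registration not required.
Art. VI. vehicles 14 > 8 → Trade Authorization not required.
Art. VII. vehicles 14 ≤ 18; is a home-based business (not: is a mobile business with no fixed premises) → Municipal Certificate exemption does not apply.

Municipal Certificate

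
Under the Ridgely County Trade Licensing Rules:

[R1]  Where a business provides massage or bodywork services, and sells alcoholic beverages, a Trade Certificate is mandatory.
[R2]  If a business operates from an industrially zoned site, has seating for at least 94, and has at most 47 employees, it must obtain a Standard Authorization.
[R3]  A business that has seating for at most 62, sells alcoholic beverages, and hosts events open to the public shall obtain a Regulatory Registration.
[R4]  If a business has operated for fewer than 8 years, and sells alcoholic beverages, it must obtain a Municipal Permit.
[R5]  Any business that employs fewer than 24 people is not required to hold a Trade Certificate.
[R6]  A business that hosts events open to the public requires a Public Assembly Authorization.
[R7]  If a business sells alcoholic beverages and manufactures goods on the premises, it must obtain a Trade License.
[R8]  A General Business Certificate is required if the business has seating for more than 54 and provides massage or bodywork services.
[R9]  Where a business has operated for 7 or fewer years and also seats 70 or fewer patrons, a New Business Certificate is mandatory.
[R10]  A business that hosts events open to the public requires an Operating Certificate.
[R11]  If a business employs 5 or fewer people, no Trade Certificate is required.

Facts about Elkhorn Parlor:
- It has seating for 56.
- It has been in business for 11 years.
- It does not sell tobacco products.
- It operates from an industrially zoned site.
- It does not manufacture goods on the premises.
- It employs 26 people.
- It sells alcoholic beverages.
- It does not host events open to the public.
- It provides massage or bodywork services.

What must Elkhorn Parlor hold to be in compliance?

[R1] provides massage or bodywork services; sells alcoholic beverages → Trade Certificate required.
[R2] operates from an industrially zoned site; seating 56 < 94; employees 26 ≤ 47 → Standard Authorization not required.
[R3] seating 56 ≤ 62; sells alcoholic beverages; does not host events open to the public → Regulatory Registration not required.
[R4] years in business 11 ≥ 8; sells alcoholic beverages → Municipal Permit not required.
[R5] employees 26 ≥ 24 → Trade Certificate exemption does not apply.
[R6] does not host events open to the public → Public Assembly Authorization not required.
[R7] sells alcoholic beverages; does not manufacture goods on the premises → Trade License not required.
[R8] seating 56 > 54; provides massage or bodywork services → General Business Certificate required.
[R9] years in business 11 > 7; seating 56 ≤ 70 → New Business Certificate not required.
[R10] does not host events open to the public → Operating Certificate not required.
[R11] employees 26 > 5 → Trade Certificate exemption does not apply.

General Business Certificate, Trade Certificate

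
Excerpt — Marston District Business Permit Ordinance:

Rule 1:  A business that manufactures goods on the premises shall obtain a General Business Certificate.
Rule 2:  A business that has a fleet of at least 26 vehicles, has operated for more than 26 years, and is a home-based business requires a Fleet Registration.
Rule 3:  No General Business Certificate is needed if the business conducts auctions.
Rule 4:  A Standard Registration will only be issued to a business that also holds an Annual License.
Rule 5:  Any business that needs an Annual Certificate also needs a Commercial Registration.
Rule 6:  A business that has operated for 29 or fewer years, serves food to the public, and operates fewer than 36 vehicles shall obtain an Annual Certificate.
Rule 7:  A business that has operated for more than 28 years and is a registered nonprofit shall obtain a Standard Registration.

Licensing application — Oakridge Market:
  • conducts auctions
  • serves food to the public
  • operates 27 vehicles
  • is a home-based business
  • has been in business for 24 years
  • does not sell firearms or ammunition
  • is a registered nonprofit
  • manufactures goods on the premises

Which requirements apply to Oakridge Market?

Annual Certificate, Commercial Registration

Rule 1: manufactures goods on the premises → General Business Certificate required.
Rule 2: vehicles 27 ≥ 26; years in business 24 ≤ 26; is a home-based business → Fleet Registration not required.
Rule 3: conducts auctions → exempt from General Business Certificate.
Rule 4: Standard Registration is not required → no effect.
Rule 5: Annual Certificate is required → Commercial Registration also required.
Rule 6: years in business 24 ≤ 29; serves food to the public; vehicles 27 < 36 → Annual Certificate required.
Rule 7: years in business 24 ≤ 28; is a registered nonprofit → Standard Registration not required.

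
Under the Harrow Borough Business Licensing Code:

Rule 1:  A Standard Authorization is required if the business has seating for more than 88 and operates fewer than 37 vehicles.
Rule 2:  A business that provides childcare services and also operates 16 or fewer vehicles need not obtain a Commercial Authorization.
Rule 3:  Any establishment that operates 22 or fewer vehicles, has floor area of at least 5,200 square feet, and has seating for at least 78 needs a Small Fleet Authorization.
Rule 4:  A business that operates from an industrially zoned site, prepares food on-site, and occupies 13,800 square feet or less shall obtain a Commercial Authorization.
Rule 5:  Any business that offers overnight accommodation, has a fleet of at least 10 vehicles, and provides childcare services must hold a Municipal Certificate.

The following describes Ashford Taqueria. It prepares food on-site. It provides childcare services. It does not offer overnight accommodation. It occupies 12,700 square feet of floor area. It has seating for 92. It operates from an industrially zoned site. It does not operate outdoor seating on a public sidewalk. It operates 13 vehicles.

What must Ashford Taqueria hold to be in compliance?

Small Fleet Authorization, Standard Authorization

Rule 1: seating 92 > 88; vehicles 13 < 37 → Standard Authorization required.
Rule 2: provides childcare services; vehicles 13 ≤ 16 → exempt from Commercial Authorization.
Rule 3: vehicles 13 ≤ 22; floor area 12,700 square feet ≥ 5,200 square feet; seating 92 ≥ 78 → Small Fleet Authorization required.
Rule 4: operates from an industrially zoned site; prepares food on-site; floor area 12,700 square feet ≤ 13,800 square feet → Commercial Authorization required.
Rule 5: does not offer overnight accommodation; vehicles 13 ≥ 10; provides childcare services → Municipal Certificate not required.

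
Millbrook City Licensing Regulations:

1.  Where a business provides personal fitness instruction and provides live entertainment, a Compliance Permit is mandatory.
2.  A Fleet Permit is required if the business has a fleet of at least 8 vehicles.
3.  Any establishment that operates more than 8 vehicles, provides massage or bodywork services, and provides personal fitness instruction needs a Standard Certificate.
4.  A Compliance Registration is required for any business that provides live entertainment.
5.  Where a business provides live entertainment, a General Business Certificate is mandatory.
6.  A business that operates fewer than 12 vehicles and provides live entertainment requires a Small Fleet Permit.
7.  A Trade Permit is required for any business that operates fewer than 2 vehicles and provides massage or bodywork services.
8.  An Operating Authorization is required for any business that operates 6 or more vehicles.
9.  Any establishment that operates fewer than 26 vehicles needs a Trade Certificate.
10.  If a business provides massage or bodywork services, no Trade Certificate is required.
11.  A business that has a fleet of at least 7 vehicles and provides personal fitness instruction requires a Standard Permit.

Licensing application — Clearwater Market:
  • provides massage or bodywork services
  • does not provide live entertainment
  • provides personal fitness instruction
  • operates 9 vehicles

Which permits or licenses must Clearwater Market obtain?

1. provides personal fitness instruction; does not provide live entertainment → Compliance Permit not required.
2. vehicles 9 ≥ 8 → Fleet Permit required.
3. vehicles 9 > 8; provides massage or bodywork services; provides personal fitness instruction → Standard Certificate required.
4. does not provide live entertainment → Compliance Registration not required.
5. does not provide live entertainment → General Business Certificate not required.
6. vehicles 9 < 12; does not provide live entertainment → Small Fleet Permit not required.
7. vehicles 9 ≥ 2; provides massage or bodywork services → Trade Permit not required.
8. vehicles 9 ≥ 6 → Operating Authorization required.
9. vehicles 9 < 26 → Trade Certificate required.
10. provides massage or bodywork services → exempt from Trade Certificate.
11. vehicles 9 ≥ 7; provides personal fitness instruction → Standard Permit required.

Fleet Permit, Operating Authorization, Standard Certificate, Standard Permit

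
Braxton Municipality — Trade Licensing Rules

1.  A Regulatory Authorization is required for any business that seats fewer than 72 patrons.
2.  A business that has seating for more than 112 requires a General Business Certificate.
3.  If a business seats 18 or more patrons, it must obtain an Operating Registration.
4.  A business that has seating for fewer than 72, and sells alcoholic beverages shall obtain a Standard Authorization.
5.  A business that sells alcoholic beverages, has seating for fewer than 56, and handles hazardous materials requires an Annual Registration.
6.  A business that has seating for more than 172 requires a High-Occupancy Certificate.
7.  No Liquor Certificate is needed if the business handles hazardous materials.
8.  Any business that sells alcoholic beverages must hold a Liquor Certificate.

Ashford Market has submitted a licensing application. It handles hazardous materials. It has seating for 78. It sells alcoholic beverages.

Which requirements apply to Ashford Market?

1. seating 78 ≥ 72 → Regulatory Authorization not required.
2. seating 78 ≤ 112 → General Business Certificate not required.
3. seating 78 ≥ 18 → Operating Registration required.
4. seating 78 ≥ 72; sells alcoholic beverages → Standard Authorization not required.
5. sells alcoholic beverages; seating 78 ≥ 56; handles hazardous materials → Annual Registration not required.
6. seating 78 ≤ 172 → High-Occupancy Certificate not required.
7. handles hazardous materials → exempt from Liquor Certificate.
8. sells alcoholic beverages → Liquor Certificate required.

Operating Registration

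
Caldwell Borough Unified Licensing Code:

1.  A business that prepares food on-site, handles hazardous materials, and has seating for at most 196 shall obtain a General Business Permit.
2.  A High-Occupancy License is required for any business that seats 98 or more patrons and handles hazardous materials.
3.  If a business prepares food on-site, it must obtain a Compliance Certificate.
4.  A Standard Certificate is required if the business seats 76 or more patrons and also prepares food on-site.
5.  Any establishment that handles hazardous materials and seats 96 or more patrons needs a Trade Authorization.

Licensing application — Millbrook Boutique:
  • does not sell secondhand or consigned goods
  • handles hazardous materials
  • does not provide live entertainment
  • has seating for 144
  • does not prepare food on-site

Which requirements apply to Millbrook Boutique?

1. does not prepare food on-site; handles hazardous materials; seating 144 ≤ 196 → General Business Permit not required.
2. seating 144 ≥ 98; handles hazardous materials → High-Occupancy License required.
3. does not prepare food on-site → Compliance Certificate not required.
4. seating 144 ≥ 76; does not prepare food on-site → Standard Certificate not required.
5. handles hazardous materials; seating 144 ≥ 96 → Trade Authorization required.

High-Occupancy License, Trade Authorization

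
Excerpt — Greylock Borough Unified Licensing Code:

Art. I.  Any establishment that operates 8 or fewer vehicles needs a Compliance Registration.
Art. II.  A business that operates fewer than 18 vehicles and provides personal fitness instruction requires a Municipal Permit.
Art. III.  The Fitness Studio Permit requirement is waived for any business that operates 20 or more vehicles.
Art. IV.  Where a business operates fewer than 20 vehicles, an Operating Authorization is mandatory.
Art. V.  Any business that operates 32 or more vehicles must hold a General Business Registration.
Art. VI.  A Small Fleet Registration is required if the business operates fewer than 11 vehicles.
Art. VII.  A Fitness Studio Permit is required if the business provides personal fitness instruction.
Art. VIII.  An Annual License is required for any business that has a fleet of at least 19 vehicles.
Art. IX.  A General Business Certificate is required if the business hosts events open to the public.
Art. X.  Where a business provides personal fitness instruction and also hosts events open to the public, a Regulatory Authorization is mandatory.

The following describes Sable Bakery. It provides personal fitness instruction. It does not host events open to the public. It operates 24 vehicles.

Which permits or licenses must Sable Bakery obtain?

Annual License

Art. I. vehicles 24 > 8 → Compliance Registration not required.
Art. II. vehicles 24 ≥ 18; provides personal fitness instruction → Municipal Permit not required.
Art. III. vehicles 24 ≥ 20 → exempt from Fitness Studio Permit.
Art. IV. vehicles 24 ≥ 20 → Operating Authorization not required.
Art. V. vehicles 24 < 32 → General Business Registration not required.
Art. VI. vehicles 24 ≥ 11 → Small Fleet Registration not required.
Art. VII. provides personal fitness instruction → Fitness Studio Permit required.
Art. VIII. vehicles 24 ≥ 19 → Annual License required.
Art. IX. does not host events open to the public → General Business Certificate not required.
Art. X. provides personal fitness instruction; does not host events open to the public → Regulatory Authorization not required.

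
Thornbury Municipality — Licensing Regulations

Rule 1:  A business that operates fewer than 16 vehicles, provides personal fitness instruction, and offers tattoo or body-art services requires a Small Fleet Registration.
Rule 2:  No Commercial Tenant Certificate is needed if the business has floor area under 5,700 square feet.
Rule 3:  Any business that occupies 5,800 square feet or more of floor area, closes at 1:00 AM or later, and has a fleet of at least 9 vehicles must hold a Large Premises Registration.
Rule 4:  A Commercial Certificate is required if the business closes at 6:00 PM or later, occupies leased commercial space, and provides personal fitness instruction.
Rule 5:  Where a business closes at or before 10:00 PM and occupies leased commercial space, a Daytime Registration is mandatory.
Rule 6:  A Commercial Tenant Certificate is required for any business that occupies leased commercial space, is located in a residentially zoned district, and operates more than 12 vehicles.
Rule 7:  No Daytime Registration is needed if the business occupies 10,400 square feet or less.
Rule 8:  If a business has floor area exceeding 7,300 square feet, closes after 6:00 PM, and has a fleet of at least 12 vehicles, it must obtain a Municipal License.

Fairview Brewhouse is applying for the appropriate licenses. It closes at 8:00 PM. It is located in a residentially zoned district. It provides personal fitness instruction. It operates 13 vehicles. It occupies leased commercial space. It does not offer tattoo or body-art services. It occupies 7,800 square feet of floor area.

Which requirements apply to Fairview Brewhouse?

Rule 1: vehicles 13 < 16; provides personal fitness instruction; does not offer tattoo or body-art services → Small Fleet Registration not required.
Rule 2: floor area 7,800 square feet ≥ 5,700 square feet → Commercial Tenant Certificate exemption does not apply.
Rule 3: floor area 7,800 square feet ≥ 5,800 square feet; closes 8:00 PM, at/before 1:00 AM; vehicles 13 ≥ 9 → Large Premises Registration not required.
Rule 4: closes 8:00 PM, after 6:00 PM; occupies leased commercial space; provides personal fitness instruction → Commercial Certificate required.
Rule 5: closes 8:00 PM, at/before 10:00 PM; occupies leased commercial space → Daytime Registration required.
Rule 6: occupies leased commercial space; is located in a residentially zoned district; vehicles 13 > 12 → Commercial Tenant Certificate required.
Rule 7: floor area 7,800 square feet ≤ 10,400 square feet → exempt from Daytime Registration.
Rule 8: floor area 7,800 square feet > 7,300 square feet; closes 8:00 PM, after 6:00 PM; vehicles 13 ≥ 12 → Municipal License required.

Commercial Certificate, Commercial Tenant Certificate, Municipal License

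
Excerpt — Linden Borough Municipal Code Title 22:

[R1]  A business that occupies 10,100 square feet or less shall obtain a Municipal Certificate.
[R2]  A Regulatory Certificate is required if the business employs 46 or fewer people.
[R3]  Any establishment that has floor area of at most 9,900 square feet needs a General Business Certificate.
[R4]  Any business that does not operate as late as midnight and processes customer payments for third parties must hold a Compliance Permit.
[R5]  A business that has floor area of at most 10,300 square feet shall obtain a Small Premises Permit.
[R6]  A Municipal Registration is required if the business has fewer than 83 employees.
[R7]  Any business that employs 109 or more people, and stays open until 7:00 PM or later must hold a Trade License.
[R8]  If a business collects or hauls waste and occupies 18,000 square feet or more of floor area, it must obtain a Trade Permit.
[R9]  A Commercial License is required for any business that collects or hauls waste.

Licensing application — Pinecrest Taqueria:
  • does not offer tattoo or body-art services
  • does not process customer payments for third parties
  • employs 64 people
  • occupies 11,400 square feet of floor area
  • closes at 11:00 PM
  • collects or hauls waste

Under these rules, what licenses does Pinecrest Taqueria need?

[R1] floor area 11,400 square feet > 10,100 square feet → Municipal Certificate not required.
[R2] employees 64 > 46 → Regulatory Certificate not required.
[R3] floor area 11,400 square feet > 9,900 square feet → General Business Certificate not required.
[R4] closes 11:00 PM, at/before midnight; does not process customer payments for third parties → Compliance Permit not required.
[R5] floor area 11,400 square feet > 10,300 square feet → Small Premises Permit not required.
[R6] employees 64 < 83 → Municipal Registration required.
[R7] employees 64 < 109; closes 11:00 PM, after 7:00 PM → Trade License not required.
[R8] collects or hauls waste; floor area 11,400 square feet < 18,000 square feet → Trade Permit not required.
[R9] collects or hauls waste → Commercial License required.

Commercial License, Municipal Registration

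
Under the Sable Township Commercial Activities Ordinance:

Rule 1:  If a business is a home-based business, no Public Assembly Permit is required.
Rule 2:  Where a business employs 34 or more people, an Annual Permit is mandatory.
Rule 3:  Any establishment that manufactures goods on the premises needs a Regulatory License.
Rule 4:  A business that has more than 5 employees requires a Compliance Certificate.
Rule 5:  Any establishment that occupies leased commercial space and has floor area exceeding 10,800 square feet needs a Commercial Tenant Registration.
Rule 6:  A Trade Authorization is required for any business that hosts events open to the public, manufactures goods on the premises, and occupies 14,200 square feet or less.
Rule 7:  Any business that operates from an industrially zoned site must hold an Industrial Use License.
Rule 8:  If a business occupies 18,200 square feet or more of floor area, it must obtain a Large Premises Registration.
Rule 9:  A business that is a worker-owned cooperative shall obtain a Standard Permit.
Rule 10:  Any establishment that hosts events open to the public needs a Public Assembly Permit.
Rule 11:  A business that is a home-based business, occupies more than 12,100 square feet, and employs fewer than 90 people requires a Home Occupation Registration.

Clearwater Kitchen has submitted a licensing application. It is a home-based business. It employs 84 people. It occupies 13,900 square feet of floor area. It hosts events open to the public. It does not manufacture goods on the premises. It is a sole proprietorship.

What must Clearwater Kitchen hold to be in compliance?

Rule 1: is a home-based business → exempt from Public Assembly Permit.
Rule 2: employees 84 ≥ 34 → Annual Permit required.
Rule 3: does not manufacture goods on the premises → Regulatory License not required.
Rule 4: employees 84 > 5 → Compliance Certificate required.
Rule 5: is a home-based business (not: occupies leased commercial space); floor area 13,900 square feet > 10,800 square feet → Commercial Tenant Registration not required.
Rule 6: hosts events open to the public; does not manufacture goods on the premises; floor area 13,900 square feet ≤ 14,200 square feet → Trade Authorization not required.
Rule 7: is a home-based business (not: operates from an industrially zoned site) → Industrial Use License not required.
Rule 8: floor area 13,900 square feet < 18,200 square feet → Large Premises Registration not required.
Rule 9: is a sole proprietorship (not: is a worker-owned cooperative) → Standard Permit not required.
Rule 10: hosts events open to the public → Public Assembly Permit required.
Rule 11: is a home-based business; floor area 13,900 square feet > 12,100 square feet; employees 84 < 90 → Home Occupation Registration required.

Annual Permit, Compliance Certificate, Home Occupation Registration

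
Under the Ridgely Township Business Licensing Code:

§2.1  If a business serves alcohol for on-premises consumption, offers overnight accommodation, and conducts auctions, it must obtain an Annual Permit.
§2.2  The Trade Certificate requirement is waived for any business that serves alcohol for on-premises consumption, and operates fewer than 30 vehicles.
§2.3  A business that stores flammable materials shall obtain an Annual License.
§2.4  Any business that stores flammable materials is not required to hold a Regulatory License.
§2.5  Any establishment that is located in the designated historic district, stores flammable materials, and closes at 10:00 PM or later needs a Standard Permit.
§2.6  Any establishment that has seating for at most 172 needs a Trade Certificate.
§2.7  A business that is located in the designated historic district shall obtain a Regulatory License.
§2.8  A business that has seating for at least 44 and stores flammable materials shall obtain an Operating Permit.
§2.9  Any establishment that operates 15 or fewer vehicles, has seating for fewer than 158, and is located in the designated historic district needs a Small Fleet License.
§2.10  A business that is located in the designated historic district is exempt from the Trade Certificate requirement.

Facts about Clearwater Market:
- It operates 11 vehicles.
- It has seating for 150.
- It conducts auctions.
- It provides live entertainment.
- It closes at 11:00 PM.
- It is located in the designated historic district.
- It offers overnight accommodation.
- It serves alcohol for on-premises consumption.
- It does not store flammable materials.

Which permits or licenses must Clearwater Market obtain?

§2.1 serves alcohol for on-premises consumption; offers overnight accommodation; conducts auctions → Annual Permit required.
§2.2 serves alcohol for on-premises consumption; vehicles 11 < 30 → exempt from Trade Certificate.
§2.3 does not store flammable materials → Annual License not required.
§2.4 does not store flammable materials → Regulatory License exemption does not apply.
§2.5 is located in the designated historic district; does not store flammable materials; closes 11:00 PM, after 10:00 PM → Standard Permit not required.
§2.6 seating 150 ≤ 172 → Trade Certificate required.
§2.7 is located in the designated historic district → Regulatory License required.
§2.8 seating 150 ≥ 44; does not store flammable materials → Operating Permit not required.
§2.9 vehicles 11 ≤ 15; seating 150 < 158; is located in the designated historic district → Small Fleet License required.
§2.10 is located in the designated historic district → exempt from Trade Certificate.

Annual Permit, Regulatory License, Small Fleet License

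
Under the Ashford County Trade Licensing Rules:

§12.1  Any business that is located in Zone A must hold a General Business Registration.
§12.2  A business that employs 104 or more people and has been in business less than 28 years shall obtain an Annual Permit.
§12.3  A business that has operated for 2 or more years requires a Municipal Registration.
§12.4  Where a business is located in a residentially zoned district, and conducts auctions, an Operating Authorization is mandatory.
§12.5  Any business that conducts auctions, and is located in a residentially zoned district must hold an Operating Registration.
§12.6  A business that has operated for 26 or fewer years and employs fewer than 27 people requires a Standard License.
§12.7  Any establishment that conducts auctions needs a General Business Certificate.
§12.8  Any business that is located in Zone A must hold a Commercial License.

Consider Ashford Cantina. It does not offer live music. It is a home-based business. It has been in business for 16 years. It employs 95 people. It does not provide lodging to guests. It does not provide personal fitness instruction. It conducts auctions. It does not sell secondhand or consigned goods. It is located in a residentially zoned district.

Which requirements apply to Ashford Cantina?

General Business Certificate, Municipal Registration, Operating Authorization, Operating Registration

§12.1 is located in a residentially zoned district (not: is located in Zone A) → General Business Registration not required.
§12.2 employees 95 < 104; years in business 16 < 28 → Annual Permit not required.
§12.3 years in business 16 ≥ 2 → Municipal Registration required.
§12.4 is located in a residentially zoned district; conducts auctions → Operating Authorization required.
§12.5 conducts auctions; is located in a residentially zoned district → Operating Registration required.
§12.6 years in business 16 ≤ 26; employees 95 ≥ 27 → Standard License not required.
§12.7 conducts auctions → General Business Certificate required.
§12.8 is located in a residentially zoned district (not: is located in Zone A) → Commercial License not required.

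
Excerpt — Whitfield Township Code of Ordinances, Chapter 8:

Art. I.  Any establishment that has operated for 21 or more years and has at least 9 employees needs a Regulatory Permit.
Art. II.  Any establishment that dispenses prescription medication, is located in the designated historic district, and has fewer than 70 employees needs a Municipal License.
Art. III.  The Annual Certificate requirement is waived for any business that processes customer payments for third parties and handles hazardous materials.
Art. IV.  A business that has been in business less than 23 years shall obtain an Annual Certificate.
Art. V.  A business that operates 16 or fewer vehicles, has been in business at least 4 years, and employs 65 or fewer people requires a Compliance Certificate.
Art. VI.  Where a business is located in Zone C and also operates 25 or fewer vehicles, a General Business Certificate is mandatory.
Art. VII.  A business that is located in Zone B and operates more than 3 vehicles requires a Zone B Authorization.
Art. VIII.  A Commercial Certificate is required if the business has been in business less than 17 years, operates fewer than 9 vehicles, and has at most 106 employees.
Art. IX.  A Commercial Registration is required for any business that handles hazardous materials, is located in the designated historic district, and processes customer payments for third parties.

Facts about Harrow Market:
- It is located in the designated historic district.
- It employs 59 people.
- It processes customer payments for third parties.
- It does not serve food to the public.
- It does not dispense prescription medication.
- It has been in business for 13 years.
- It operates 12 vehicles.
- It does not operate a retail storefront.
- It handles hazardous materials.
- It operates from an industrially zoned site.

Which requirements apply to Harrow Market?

Art. I. years in business 13 < 21; employees 59 ≥ 9 → Regulatory Permit not required.
Art. II. does not dispense prescription medication; is located in the designated historic district; employees 59 < 70 → Municipal License not required.
Art. III. processes customer payments for third parties; handles hazardous materials → exempt from Annual Certificate.
Art. IV. years in business 13 < 23 → Annual Certificate required.
Art. V. vehicles 12 ≤ 16; years in business 13 ≥ 4; employees 59 ≤ 65 → Compliance Certificate required.
Art. VI. is located in the designated historic district (not: is located in Zone C); vehicles 12 ≤ 25 → General Business Certificate not required.
Art. VII. is located in the designated historic district (not: is located in Zone B); vehicles 12 > 3 → Zone B Authorization not required.
Art. VIII. years in business 13 < 17; vehicles 12 ≥ 9; employees 59 ≤ 106 → Commercial Certificate not required.
Art. IX. handles hazardous materials; is located in the designated historic district; processes customer payments for third parties → Commercial Registration required.

Commercial Registration, Compliance Certificate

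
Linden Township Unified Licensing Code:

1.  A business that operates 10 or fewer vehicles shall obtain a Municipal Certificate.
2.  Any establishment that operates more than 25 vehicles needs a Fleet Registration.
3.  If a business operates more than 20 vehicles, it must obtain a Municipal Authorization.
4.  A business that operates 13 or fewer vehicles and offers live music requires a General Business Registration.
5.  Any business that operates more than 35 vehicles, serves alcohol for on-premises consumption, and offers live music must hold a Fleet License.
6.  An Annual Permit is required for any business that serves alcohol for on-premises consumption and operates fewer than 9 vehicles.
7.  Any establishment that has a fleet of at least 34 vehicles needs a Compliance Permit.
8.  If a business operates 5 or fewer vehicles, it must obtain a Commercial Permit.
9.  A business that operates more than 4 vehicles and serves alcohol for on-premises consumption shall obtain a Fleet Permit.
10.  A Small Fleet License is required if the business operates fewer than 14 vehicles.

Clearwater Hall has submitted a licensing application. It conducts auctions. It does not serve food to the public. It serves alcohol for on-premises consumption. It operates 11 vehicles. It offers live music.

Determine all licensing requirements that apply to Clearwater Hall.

1. vehicles 11 > 10 → Municipal Certificate not required.
2. vehicles 11 ≤ 25 → Fleet Registration not required.
3. vehicles 11 ≤ 20 → Municipal Authorization not required.
4. vehicles 11 ≤ 13; offers live music → General Business Registration required.
5. vehicles 11 ≤ 35; serves alcohol for on-premises consumption; offers live music → Fleet License not required.
6. serves alcohol for on-premises consumption; vehicles 11 ≥ 9 → Annual Permit not required.
7. vehicles 11 < 34 → Compliance Permit not required.
8. vehicles 11 > 5 → Commercial Permit not required.
9. vehicles 11 > 4; serves alcohol for on-premises consumption → Fleet Permit required.
10. vehicles 11 < 14 → Small Fleet License required.

Fleet Permit, General Business Registration, Small Fleet License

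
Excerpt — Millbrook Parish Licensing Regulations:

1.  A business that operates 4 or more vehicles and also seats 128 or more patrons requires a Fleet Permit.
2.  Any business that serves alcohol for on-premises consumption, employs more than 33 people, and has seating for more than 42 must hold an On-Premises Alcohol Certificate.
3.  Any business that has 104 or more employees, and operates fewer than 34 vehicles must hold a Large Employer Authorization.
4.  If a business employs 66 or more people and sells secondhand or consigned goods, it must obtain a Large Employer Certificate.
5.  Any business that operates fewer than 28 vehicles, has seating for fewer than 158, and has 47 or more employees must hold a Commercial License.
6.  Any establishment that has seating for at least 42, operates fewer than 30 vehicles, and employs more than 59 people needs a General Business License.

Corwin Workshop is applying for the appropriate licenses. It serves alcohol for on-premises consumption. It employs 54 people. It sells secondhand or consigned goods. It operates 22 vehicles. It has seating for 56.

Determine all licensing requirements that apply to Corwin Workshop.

Commercial License, On-Premises Alcohol Certificate

1. vehicles 22 ≥ 4; seating 56 < 128 → Fleet Permit not required.
2. serves alcohol for on-premises consumption; employees 54 > 33; seating 56 > 42 → On-Premises Alcohol Certificate required.
3. employees 54 < 104; vehicles 22 < 34 → Large Employer Authorization not required.
4. employees 54 < 66; sells secondhand or consigned goods → Large Employer Certificate not required.
5. vehicles 22 < 28; seating 56 < 158; employees 54 ≥ 47 → Commercial License required.
6. seating 56 ≥ 42; vehicles 22 < 30; employees 54 ≤ 59 → General Business License not required.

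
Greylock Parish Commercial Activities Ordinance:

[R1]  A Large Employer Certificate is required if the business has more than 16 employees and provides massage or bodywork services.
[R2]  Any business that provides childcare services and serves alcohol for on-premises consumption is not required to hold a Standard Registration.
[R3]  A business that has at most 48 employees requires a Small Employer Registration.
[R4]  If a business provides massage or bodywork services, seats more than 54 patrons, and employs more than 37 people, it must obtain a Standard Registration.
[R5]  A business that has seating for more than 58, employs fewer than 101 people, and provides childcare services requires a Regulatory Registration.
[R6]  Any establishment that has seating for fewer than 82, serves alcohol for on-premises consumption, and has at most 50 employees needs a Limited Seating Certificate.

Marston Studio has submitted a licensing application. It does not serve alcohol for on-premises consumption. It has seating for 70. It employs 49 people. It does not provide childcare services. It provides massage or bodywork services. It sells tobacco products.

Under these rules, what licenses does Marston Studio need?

[R1] employees 49 > 16; provides massage or bodywork services → Large Employer Certificate required.
[R2] does not provide childcare services; does not serve alcohol for on-premises consumption → Standard Registration exemption does not apply.
[R3] employees 49 > 48 → Small Employer Registration not required.
[R4] provides massage or bodywork services; seating 70 > 54; employees 49 > 37 → Standard Registration required.
[R5] seating 70 > 58; employees 49 < 101; does not provide childcare services → Regulatory Registration not required.
[R6] seating 70 < 82; does not serve alcohol for on-premises consumption; employees 49 ≤ 50 → Limited Seating Certificate not required.

Large Employer Certificate, Standard Registration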